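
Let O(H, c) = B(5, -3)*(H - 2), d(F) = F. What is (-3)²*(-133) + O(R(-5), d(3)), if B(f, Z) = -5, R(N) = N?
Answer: -1162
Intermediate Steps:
O(H, c) = 10 - 5*H (O(H, c) = -5*(H - 2) = -5*(-2 + H) = 10 - 5*H)
(-3)²*(-133) + O(R(-5), d(3)) = (-3)²*(-133) + (10 - 5*(-5)) = 9*(-133) + (10 + 25) = -1197 + 35 = -1162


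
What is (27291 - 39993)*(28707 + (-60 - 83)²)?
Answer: -624379512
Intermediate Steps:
(27291 - 39993)*(28707 + (-60 - 83)²) = -12702*(28707 + (-143)²) = -12702*(28707 + 20449) = -12702*49156 = -624379512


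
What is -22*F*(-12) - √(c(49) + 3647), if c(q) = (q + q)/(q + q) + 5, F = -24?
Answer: -6336 - √3653 ≈ -6396.4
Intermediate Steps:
c(q) = 6 (c(q) = (2*q)/((2*q)) + 5 = (2*q)*(1/(2*q)) + 5 = 1 + 5 = 6)
-22*F*(-12) - √(c(49) + 3647) = -22*(-24)*(-12) - √(6 + 3647) = 528*(-12) - √3653 = -6336 - √3653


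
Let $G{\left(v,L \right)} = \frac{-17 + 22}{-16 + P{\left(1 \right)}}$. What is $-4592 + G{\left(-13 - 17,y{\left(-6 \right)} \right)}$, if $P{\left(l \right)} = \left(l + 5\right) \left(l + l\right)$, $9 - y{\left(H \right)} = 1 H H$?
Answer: $- \frac{18373}{4} \approx -4593.3$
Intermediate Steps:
$y{\left(H \right)} = 9 - H^{2}$ ($y{\left(H \right)} = 9 - 1 H H = 9 - H H = 9 - H^{2}$)
$P{\left(l \right)} = 2 l \left(5 + l\right)$ ($P{\left(l \right)} = \left(5 + l\right) 2 l = 2 l \left(5 + l\right)$)
$G{\left(v,L \right)} = - \frac{5}{4}$ ($G{\left(v,L \right)} = \frac{-17 + 22}{-16 + 2 \cdot 1 \left(5 + 1\right)} = \frac{5}{-16 + 2 \cdot 1 \cdot 6} = \frac{5}{-16 + 12} = \frac{5}{-4} = 5 \left(- \frac{1}{4}\right) = - \frac{5}{4}$)
$-4592 + G{\left(-13 - 17,y{\left(-6 \right)} \right)} = -4592 - \frac{5}{4} = - \frac{18373}{4}$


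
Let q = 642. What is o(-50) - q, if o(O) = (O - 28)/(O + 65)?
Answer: -3236/5 ≈ -647.20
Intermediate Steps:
o(O) = (-28 + O)/(65 + O)
o(-50) - q = (-28 - 50)/(65 - 50) - 1*642 = -78/15 - 642 = (1/15)*(-78) - 642 = -26/5 - 642 = -3236/5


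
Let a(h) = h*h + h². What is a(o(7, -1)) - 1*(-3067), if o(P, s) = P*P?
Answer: 7869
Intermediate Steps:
o(P, s) = P²
a(h) = 2*h² (a(h) = h² + h² = 2*h²)
a(o(7, -1)) - 1*(-3067) = 2*(7²)² - 1*(-3067) = 2*49² + 3067 = 2*2401 + 3067 = 4802 + 3067 = 7869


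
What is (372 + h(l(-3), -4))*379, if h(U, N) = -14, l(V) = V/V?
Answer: 135682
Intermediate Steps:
l(V) = 1
(372 + h(l(-3), -4))*379 = (372 - 14)*379 = 358*379 = 135682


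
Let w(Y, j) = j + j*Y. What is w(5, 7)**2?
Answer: 1764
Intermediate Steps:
w(Y, j) = j + Y*j
w(5, 7)**2 = (7*(1 + 5))**2 = (7*6)**2 = 42**2 = 1764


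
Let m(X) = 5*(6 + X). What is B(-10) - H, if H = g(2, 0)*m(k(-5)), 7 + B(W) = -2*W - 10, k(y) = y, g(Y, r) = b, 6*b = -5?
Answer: 43/6 ≈ 7.1667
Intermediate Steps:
b = -⅚ (b = (⅙)*(-5) = -⅚ ≈ -0.83333)
g(Y, r) = -⅚
m(X) = 30 + 5*X
B(W) = -17 - 2*W (B(W) = -7 + (-2*W - 10) = -7 + (-10 - 2*W) = -17 - 2*W)
H = -25/6 (H = -5*(30 + 5*(-5))/6 = -5*(30 - 25)/6 = -⅚*5 = -25/6 ≈ -4.1667)
B(-10) - H = (-17 - 2*(-10)) - 1*(-25/6) = (-17 + 20) + 25/6 = 3 + 25/6 = 43/6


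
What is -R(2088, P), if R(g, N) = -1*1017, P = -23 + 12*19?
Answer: 1017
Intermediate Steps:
P = 205 (P = -23 + 228 = 205)
R(g, N) = -1017
-R(2088, P) = -1*(-1017) = 1017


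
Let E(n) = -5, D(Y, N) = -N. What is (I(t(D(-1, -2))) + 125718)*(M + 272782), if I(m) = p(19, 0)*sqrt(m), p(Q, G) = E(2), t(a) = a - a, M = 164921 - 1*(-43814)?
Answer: 60535354206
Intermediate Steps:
M = 208735 (M = 164921 + 43814 = 208735)
t(a) = 0
p(Q, G) = -5
I(m) = -5*sqrt(m)
(I(t(D(-1, -2))) + 125718)*(M + 272782) = (-5*sqrt(0) + 125718)*(208735 + 272782) = (-5*0 + 125718)*481517 = (0 + 125718)*481517 = 125718*481517 = 60535354206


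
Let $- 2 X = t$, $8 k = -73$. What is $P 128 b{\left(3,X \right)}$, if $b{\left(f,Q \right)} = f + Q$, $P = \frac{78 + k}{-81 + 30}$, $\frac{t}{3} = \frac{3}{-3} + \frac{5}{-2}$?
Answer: $- \frac{24244}{17} \approx -1426.1$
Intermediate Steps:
$k = - \frac{73}{8}$ ($k = \frac{1}{8} \left(-73\right) = - \frac{73}{8} \approx -9.125$)
$t = - \frac{21}{2}$ ($t = 3 \left(\frac{3}{-3} + \frac{5}{-2}\right) = 3 \left(3 \left(- \frac{1}{3}\right) + 5 \left(- \frac{1}{2}\right)\right) = 3 \left(-1 - \frac{5}{2}\right) = 3 \left(- \frac{7}{2}\right) = - \frac{21}{2} \approx -10.5$)
$X = \frac{21}{4}$ ($X = \left(- \frac{1}{2}\right) \left(- \frac{21}{2}\right) = \frac{21}{4} \approx 5.25$)
$P = - \frac{551}{408}$ ($P = \frac{78 - \frac{73}{8}}{-81 + 30} = \frac{551}{8 \left(-51\right)} = \frac{551}{8} \left(- \frac{1}{51}\right) = - \frac{551}{408} \approx -1.3505$)
$b{\left(f,Q \right)} = Q + f$
$P 128 b{\left(3,X \right)} = \left(- \frac{551}{408}\right) 128 \left(\frac{21}{4} + 3\right) = \left(- \frac{8816}{51}\right) \frac{33}{4} = - \frac{24244}{17}$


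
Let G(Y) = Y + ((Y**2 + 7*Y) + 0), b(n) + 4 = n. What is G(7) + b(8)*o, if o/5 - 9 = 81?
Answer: 1905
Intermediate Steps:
b(n) = -4 + n
G(Y) = Y**2 + 8*Y (G(Y) = Y + (Y**2 + 7*Y) = Y**2 + 8*Y)
o = 450 (o = 45 + 5*81 = 45 + 405 = 450)
G(7) + b(8)*o = 7*(8 + 7) + (-4 + 8)*450 = 7*15 + 4*450 = 105 + 1800 = 1905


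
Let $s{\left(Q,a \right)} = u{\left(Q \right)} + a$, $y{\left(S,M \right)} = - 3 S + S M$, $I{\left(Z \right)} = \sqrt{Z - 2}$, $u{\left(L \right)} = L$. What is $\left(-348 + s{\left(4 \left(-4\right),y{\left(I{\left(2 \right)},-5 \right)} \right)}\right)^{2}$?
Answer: $132496$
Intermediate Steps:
$I{\left(Z \right)} = \sqrt{-2 + Z}$
$y{\left(S,M \right)} = - 3 S + M S$
$s{\left(Q,a \right)} = Q + a$
$\left(-348 + s{\left(4 \left(-4\right),y{\left(I{\left(2 \right)},-5 \right)} \right)}\right)^{2} = \left(-348 + \left(4 \left(-4\right) + \sqrt{-2 + 2} \left(-3 - 5\right)\right)\right)^{2} = \left(-348 - \left(16 - \sqrt{0} \left(-8\right)\right)\right)^{2} = \left(-348 + \left(-16 + 0 \left(-8\right)\right)\right)^{2} = \left(-348 + \left(-16 + 0\right)\right)^{2} = \left(-348 - 16\right)^{2} = \left(-364\right)^{2} = 132496$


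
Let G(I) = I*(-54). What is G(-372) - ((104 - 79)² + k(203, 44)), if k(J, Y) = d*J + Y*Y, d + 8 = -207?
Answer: 61172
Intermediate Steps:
d = -215 (d = -8 - 207 = -215)
k(J, Y) = Y² - 215*J (k(J, Y) = -215*J + Y*Y = -215*J + Y² = Y² - 215*J)
G(I) = -54*I
G(-372) - ((104 - 79)² + k(203, 44)) = -54*(-372) - ((104 - 79)² + (44² - 215*203)) = 20088 - (25² + (1936 - 43645)) = 20088 - (625 - 41709) = 20088 - 1*(-41084) = 20088 + 41084 = 61172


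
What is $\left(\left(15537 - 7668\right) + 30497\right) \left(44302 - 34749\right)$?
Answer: $366510398$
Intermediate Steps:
$\left(\left(15537 - 7668\right) + 30497\right) \left(44302 - 34749\right) = \left(\left(15537 - 7668\right) + 30497\right) 9553 = \left(7869 + 30497\right) 9553 = 38366 \cdot 9553 = 366510398$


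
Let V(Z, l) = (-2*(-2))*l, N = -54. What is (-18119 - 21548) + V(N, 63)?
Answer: -39415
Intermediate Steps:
V(Z, l) = 4*l
(-18119 - 21548) + V(N, 63) = (-18119 - 21548) + 4*63 = -39667 + 252 = -39415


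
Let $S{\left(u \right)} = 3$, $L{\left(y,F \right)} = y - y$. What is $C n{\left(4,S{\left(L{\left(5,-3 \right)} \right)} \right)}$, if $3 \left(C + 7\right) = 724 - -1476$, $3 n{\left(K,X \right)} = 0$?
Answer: $0$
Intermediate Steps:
$L{\left(y,F \right)} = 0$
$n{\left(K,X \right)} = 0$ ($n{\left(K,X \right)} = \frac{1}{3} \cdot 0 = 0$)
$C = \frac{2179}{3}$ ($C = -7 + \frac{724 - -1476}{3} = -7 + \frac{724 + 1476}{3} = -7 + \frac{1}{3} \cdot 2200 = -7 + \frac{2200}{3} = \frac{2179}{3} \approx 726.33$)
$C n{\left(4,S{\left(L{\left(5,-3 \right)} \right)} \right)} = \frac{2179}{3} \cdot 0 = 0$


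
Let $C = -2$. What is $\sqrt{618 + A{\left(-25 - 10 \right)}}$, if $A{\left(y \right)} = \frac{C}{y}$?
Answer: $\frac{104 \sqrt{70}}{35} \approx 24.861$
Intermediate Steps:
$A{\left(y \right)} = - \frac{2}{y}$
$\sqrt{618 + A{\left(-25 - 10 \right)}} = \sqrt{618 - \frac{2}{-25 - 10}} = \sqrt{618 - \frac{2}{-35}} = \sqrt{618 - - \frac{2}{35}} = \sqrt{618 + \frac{2}{35}} = \sqrt{\frac{21632}{35}} = \frac{104 \sqrt{70}}{35}$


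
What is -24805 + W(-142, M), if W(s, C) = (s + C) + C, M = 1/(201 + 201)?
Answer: -5014346/201 ≈ -24947.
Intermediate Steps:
M = 1/402 ≈ 0.0024876
W(s, C) = s + 2*C (W(s, C) = (C + s) + C = s + 2*C)
-24805 + W(-142, M) = -24805 + (-142 + 2*(1/402)) = -24805 + (-142 + 1/201) = -24805 - 28541/201 = -5014346/201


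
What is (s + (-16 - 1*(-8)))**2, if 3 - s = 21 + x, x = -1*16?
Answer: 100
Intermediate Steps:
x = -16
s = -2 (s = 3 - (21 - 16) = 3 - 1*5 = 3 - 5 = -2)
(s + (-16 - 1*(-8)))**2 = (-2 + (-16 - 1*(-8)))**2 = (-2 + (-16 + 8))**2 = (-2 - 8)**2 = (-10)**2 = 100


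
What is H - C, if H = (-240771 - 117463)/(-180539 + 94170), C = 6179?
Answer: -533315817/86369 ≈ -6174.9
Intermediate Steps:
H = 358234/86369 (H = -358234/(-86369) = -358234*(-1/86369) = 358234/86369 ≈ 4.1477)
H - C = 358234/86369 - 1*6179 = 358234/86369 - 6179 = -533315817/86369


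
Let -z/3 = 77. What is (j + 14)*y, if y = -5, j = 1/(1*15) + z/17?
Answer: -122/51 ≈ -2.3922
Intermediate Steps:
z = -231 (z = -3*77 = -231)
j = -3448/255 (j = 1/(1*15) - 231/17 = 1/15 - 231*1/17 = 1*(1/15) - 231/17 = 1/15 - 231/17 = -3448/255 ≈ -13.522)
(j + 14)*y = (-3448/255 + 14)*(-5) = (122/255)*(-5) = -122/51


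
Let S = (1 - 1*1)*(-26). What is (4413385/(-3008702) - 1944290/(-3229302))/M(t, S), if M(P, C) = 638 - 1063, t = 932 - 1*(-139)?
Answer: 840236379569/412930313905170 ≈ 0.0020348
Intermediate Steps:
S = 0 (S = (1 - 1)*(-26) = 0*(-26) = 0)
t = 1071 (t = 932 + 139 = 1071)
M(P, C) = -425
(4413385/(-3008702) - 1944290/(-3229302))/M(t, S) = (4413385/(-3008702) - 1944290/(-3229302))/(-425) = (4413385*(-1/3008702) - 1944290*(-1/3229302))*(-1/425) = (-4413385/3008702 + 972145/1614651)*(-1/425) = -4201181897845/4858003693002*(-1/425) = 840236379569/412930313905170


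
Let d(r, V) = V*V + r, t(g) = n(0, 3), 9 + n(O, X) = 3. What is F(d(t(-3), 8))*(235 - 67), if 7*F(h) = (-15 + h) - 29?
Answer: 336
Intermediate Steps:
n(O, X) = -6 (n(O, X) = -9 + 3 = -6)
t(g) = -6
d(r, V) = r + V² (d(r, V) = V² + r = r + V²)
F(h) = -44/7 + h/7 (F(h) = ((-15 + h) - 29)/7 = (-44 + h)/7 = -44/7 + h/7)
F(d(t(-3), 8))*(235 - 67) = (-44/7 + (-6 + 8²)/7)*(235 - 67) = (-44/7 + (-6 + 64)/7)*168 = (-44/7 + (⅐)*58)*168 = (-44/7 + 58/7)*168 = 2*168 = 336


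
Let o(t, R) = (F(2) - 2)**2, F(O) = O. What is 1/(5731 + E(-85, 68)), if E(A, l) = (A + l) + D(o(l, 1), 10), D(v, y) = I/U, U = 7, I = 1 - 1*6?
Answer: 7/39993 ≈ 0.00017503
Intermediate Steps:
I = -5 (I = 1 - 6 = -5)
o(t, R) = 0 (o(t, R) = (2 - 2)**2 = 0**2 = 0)
D(v, y) = -5/7
E(A, l) = -5/7 + A + l (E(A, l) = (A + l) - 5/7 = -5/7 + A + l)
1/(5731 + E(-85, 68)) = 1/(5731 + (-5/7 - 85 + 68)) = 1/(5731 - 124/7) = 1/(39993/7) = 7/39993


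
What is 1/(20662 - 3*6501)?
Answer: 1/1159 ≈ 0.00086281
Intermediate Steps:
1/(20662 - 3*6501) = 1/(20662 - 19503) = 1/1159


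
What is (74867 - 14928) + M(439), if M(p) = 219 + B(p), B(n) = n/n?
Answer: 60159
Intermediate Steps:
B(n) = 1
M(p) = 220 (M(p) = 219 + 1 = 220)
(74867 - 14928) + M(439) = (74867 - 14928) + 220 = 59939 + 220 = 60159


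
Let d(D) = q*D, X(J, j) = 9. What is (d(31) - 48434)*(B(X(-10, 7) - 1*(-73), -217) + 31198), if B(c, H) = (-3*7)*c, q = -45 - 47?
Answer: -1511706136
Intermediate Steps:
q = -92
d(D) = -92*D
B(c, H) = -21*c
(d(31) - 48434)*(B(X(-10, 7) - 1*(-73), -217) + 31198) = (-92*31 - 48434)*(-21*(9 - 1*(-73)) + 31198) = (-2852 - 48434)*(-21*(9 + 73) + 31198) = -51286*(-21*82 + 31198) = -51286*(-1722 + 31198) = -51286*29476 = -1511706136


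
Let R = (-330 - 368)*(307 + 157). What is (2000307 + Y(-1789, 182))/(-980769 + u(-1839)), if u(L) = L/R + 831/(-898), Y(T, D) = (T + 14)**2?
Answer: -749040949268096/142622118031137 ≈ -5.2519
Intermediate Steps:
R = -323872 (R = -698*464 = -323872)
Y(T, D) = (14 + T)**2
u(L) = -831/898 - L/323872 (u(L) = L/(-323872) + 831/(-898) = L*(-1/323872) + 831*(-1/898) = -L/323872 - 831/898 = -831/898 - L/323872)
(2000307 + Y(-1789, 182))/(-980769 + u(-1839)) = (2000307 + (14 - 1789)**2)/(-980769 + (-831/898 - 1/323872*(-1839))) = (2000307 + (-1775)**2)/(-980769 + (-831/898 + 1839/323872)) = (2000307 + 3150625)/(-980769 - 133743105/145418528) = 5150932/(-142622118031137/145418528) = 5150932*(-145418528/142622118031137) = -749040949268096/142622118031137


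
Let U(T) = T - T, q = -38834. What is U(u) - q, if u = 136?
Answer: 38834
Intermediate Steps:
U(T) = 0
U(u) - q = 0 - 1*(-38834) = 0 + 38834 = 38834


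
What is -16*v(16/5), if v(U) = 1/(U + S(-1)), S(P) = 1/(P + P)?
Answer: -160/27 ≈ -5.9259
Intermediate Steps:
S(P) = 1/(2*P)
v(U) = 1/(-½ + U) (v(U) = 1/(U + (½)/(-1)) = 1/(U + (½)*(-1)) = 1/(U - ½) = 1/(-½ + U))
-16*v(16/5) = -32/(-1 + 2*(16/5)) = -32/(-1 + 32/5) = -32/27/5 = -32*5/27 = -16*10/27 = -160/27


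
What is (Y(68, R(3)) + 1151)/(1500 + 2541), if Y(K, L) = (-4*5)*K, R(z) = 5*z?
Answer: -209/4041 ≈ -0.051720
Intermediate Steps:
Y(K, L) = -20*K
(Y(68, R(3)) + 1151)/(1500 + 2541) = (-20*68 + 1151)/(1500 + 2541) = (-1360 + 1151)/4041 = -209*1/4041 = -209/4041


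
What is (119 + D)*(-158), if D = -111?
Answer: -1264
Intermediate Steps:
(119 + D)*(-158) = (119 - 111)*(-158) = 8*(-158) = -1264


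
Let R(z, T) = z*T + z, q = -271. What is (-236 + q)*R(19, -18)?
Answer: 163761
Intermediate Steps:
R(z, T) = z + T*z (R(z, T) = T*z + z = z + T*z)
(-236 + q)*R(19, -18) = (-236 - 271)*(19*(1 - 18)) = -9633*(-17) = -507*(-323) = 163761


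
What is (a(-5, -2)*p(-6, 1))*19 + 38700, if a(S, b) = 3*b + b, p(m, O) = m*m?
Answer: 33228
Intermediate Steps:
p(m, O) = m²
a(S, b) = 4*b
(a(-5, -2)*p(-6, 1))*19 + 38700 = ((4*(-2))*(-6)²)*19 + 38700 = -8*36*19 + 38700 = -288*19 + 38700 = -5472 + 38700 = 33228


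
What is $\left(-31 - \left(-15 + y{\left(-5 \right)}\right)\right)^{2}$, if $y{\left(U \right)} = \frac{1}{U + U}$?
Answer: $\frac{25281}{100} \approx 252.81$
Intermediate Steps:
$y{\left(U \right)} = \frac{1}{2 U}$
$\left(-31 - \left(-15 + y{\left(-5 \right)}\right)\right)^{2} = \left(-31 + \left(15 - \frac{1}{2 \left(-5\right)}\right)\right)^{2} = \left(-31 + \left(15 - \frac{1}{2} \left(- \frac{1}{5}\right)\right)\right)^{2} = \left(-31 + \left(15 - - \frac{1}{10}\right)\right)^{2} = \left(-31 + \left(15 + \frac{1}{10}\right)\right)^{2} = \left(-31 + \frac{151}{10}\right)^{2} = \left(- \frac{159}{10}\right)^{2} = \frac{25281}{100}$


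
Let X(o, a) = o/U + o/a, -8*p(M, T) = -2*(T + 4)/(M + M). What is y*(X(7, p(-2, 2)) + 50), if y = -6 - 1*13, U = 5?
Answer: -9329/15 ≈ -621.93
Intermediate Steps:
y = -19 (y = -6 - 13 = -19)
p(M, T) = (4 + T)/(8*M) (p(M, T) = -(-1)*(T + 4)/(M + M)/4 = -(-1)*(4 + T)/((2*M))/4 = -(-1)*(4 + T)*(1/(2*M))/4 = -(-1)*(4 + T)/(2*M)/4 = -(-1)*(4 + T)/(8*M) = (4 + T)/(8*M))
X(o, a) = o/5 + o/a
y*(X(7, p(-2, 2)) + 50) = -19*(((⅕)*7 + 7/(((⅛)*(4 + 2)/(-2)))) + 50) = -19*((7/5 + 7/(((⅛)*(-½)*6))) + 50) = -19*((7/5 + 7/(-3/8)) + 50) = -19*((7/5 + 7*(-8/3)) + 50) = -19*((7/5 - 56/3) + 50) = -19*(-259/15 + 50) = -19*491/15 = -9329/15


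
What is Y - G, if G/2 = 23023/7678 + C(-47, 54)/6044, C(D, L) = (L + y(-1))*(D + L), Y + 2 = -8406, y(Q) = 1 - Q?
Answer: -4437097239/527339 ≈ -8414.1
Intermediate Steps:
Y = -8408 (Y = -2 - 8406 = -8408)
C(D, L) = (2 + L)*(D + L) (C(D, L) = (L + (1 - 1*(-1)))*(D + L) = (L + (1 + 1))*(D + L) = (L + 2)*(D + L) = (2 + L)*(D + L))
G = 3230927/527339 (G = 2*(23023/7678 + (54² + 2*(-47) + 2*54 - 47*54)/6044) = 2*(23023*(1/7678) + (2916 - 94 + 108 - 2538)*(1/6044)) = 2*(2093/698 + 392*(1/6044)) = 2*(2093/698 + 98/1511) = 2*(3230927/1054678) = 3230927/527339 ≈ 6.1268)
Y - G = -8408 - 1*3230927/527339 = -8408 - 3230927/527339 = -4437097239/527339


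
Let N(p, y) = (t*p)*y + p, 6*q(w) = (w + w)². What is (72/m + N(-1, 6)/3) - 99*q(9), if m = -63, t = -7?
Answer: -112003/21 ≈ -5333.5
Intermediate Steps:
q(w) = 2*w²/3 (q(w) = (w + w)²/6 = (2*w)²/6 = (4*w²)/6 = 2*w²/3)
N(p, y) = p - 7*p*y (N(p, y) = (-7*p)*y + p = -7*p*y + p = p - 7*p*y)
(72/m + N(-1, 6)/3) - 99*q(9) = (72/(-63) - (1 - 7*6)/3) - 66*9² = (72*(-1/63) - (1 - 42)*(⅓)) - 66*81 = (-8/7 - 1*(-41)*(⅓)) - 99*54 = (-8/7 + 41*(⅓)) - 5346 = (-8/7 + 41/3) - 5346 = 263/21 - 5346 = -112003/21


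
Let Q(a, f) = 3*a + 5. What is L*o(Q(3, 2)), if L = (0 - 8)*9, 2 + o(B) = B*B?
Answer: -13968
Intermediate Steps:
Q(a, f) = 5 + 3*a
o(B) = -2 + B**2 (o(B) = -2 + B*B = -2 + B**2)
L = -72 (L = -8*9 = -72)
L*o(Q(3, 2)) = -72*(-2 + (5 + 3*3)**2) = -72*(-2 + (5 + 9)**2) = -72*(-2 + 14**2) = -72*(-2 + 196) = -72*194 = -13968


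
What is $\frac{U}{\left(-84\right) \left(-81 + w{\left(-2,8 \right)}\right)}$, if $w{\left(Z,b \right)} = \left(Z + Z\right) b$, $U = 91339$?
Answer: $\frac{91339}{9492} \approx 9.6227$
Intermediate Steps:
$w{\left(Z,b \right)} = 2 Z b$
$\frac{U}{\left(-84\right) \left(-81 + w{\left(-2,8 \right)}\right)} = \frac{91339}{\left(-84\right) \left(-81 + 2 \left(-2\right) 8\right)} = \frac{91339}{\left(-84\right) \left(-81 - 32\right)} = \frac{91339}{\left(-84\right) \left(-113\right)} = \frac{91339}{9492}$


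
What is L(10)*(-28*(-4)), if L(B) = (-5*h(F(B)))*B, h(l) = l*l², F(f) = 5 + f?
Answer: -18900000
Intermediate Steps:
h(l) = l³
L(B) = -5*B*(5 + B)³ (L(B) = (-5*(5 + B)³)*B = -5*B*(5 + B)³)
L(10)*(-28*(-4)) = (-5*10*(5 + 10)³)*(-28*(-4)) = -5*10*15³*112 = -5*10*3375*112 = -168750*112 = -18900000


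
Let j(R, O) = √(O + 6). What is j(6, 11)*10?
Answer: 10*√17 ≈ 41.231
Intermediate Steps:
j(R, O) = √(6 + O)
j(6, 11)*10 = √(6 + 11)*10 = √17*10 = 10*√17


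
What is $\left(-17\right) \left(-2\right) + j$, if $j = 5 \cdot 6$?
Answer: $64$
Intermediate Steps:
$j = 30$
$\left(-17\right) \left(-2\right) + j = \left(-17\right) \left(-2\right) + 30 = 34 + 30 = 64$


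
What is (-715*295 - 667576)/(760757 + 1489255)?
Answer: -878501/2250012 ≈ -0.39044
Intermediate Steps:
(-715*295 - 667576)/(760757 + 1489255) = (-210925 - 667576)/2250012 = -878501*1/2250012 = -878501/2250012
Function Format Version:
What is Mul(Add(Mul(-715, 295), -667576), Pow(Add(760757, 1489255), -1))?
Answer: Rational(-878501, 2250012) ≈ -0.39044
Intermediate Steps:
Mul(Add(Mul(-715, 295), -667576), Pow(Add(760757, 1489255), -1)) = Mul(Add(-210925, -667576), Pow(2250012, -1)) = Mul(-878501, Rational(1, 2250012)) = Rational(-878501, 2250012)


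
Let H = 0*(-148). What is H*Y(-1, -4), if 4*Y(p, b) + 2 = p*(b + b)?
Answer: 0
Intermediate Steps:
Y(p, b) = -1/2 + b*p/2 (Y(p, b) = -1/2 + (p*(b + b))/4 = -1/2 + (p*(2*b))/4 = -1/2 + (2*b*p)/4 = -1/2 + b*p/2)
H = 0
H*Y(-1, -4) = 0*(-1/2 + (1/2)*(-4)*(-1)) = 0*(-1/2 + 2) = 0*(3/2) = 0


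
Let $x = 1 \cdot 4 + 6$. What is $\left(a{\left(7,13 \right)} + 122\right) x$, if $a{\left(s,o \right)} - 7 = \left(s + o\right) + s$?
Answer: $1560$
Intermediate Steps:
$a{\left(s,o \right)} = 7 + o + 2 s$ ($a{\left(s,o \right)} = 7 + \left(\left(s + o\right) + s\right) = 7 + \left(\left(o + s\right) + s\right) = 7 + \left(o + 2 s\right) = 7 + o + 2 s$)
$x = 10$ ($x = 4 + 6 = 10$)
$\left(a{\left(7,13 \right)} + 122\right) x = \left(\left(7 + 13 + 2 \cdot 7\right) + 122\right) 10 = \left(\left(7 + 13 + 14\right) + 122\right) 10 = \left(34 + 122\right) 10 = 156 \cdot 10 = 1560$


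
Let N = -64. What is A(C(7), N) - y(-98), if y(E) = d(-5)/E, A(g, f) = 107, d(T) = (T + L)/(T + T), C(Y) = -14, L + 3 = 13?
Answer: 20971/196 ≈ 106.99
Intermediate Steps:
L = 10 (L = -3 + 13 = 10)
d(T) = (10 + T)/(2*T) (d(T) = (T + 10)/(T + T) = (10 + T)/((2*T)) = (10 + T)*(1/(2*T)) = (10 + T)/(2*T))
y(E) = -1/(2*E) (y(E) = ((1/2)*(10 - 5)/(-5))/E = ((1/2)*(-1/5)*5)/E = -1/(2*E))
A(C(7), N) - y(-98) = 107 - (-1)/(2*(-98)) = 107 - (-1)*(-1)/(2*98) = 107 - 1*1/196 = 107 - 1/196 = 20971/196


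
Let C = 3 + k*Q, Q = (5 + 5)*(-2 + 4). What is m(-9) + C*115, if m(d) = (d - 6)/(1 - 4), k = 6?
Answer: 14150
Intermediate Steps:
Q = 20 (Q = 10*2 = 20)
m(d) = 2 - d/3 (m(d) = (-6 + d)/(-3) = (-6 + d)*(-1/3) = 2 - d/3)
C = 123 (C = 3 + 6*20 = 3 + 120 = 123)
m(-9) + C*115 = (2 - 1/3*(-9)) + 123*115 = (2 + 3) + 14145 = 5 + 14145 = 14150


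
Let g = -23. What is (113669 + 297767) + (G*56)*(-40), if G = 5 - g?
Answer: 348716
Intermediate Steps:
G = 28 (G = 5 - 1*(-23) = 5 + 23 = 28)
(113669 + 297767) + (G*56)*(-40) = (113669 + 297767) + (28*56)*(-40) = 411436 + 1568*(-40) = 411436 - 62720 = 348716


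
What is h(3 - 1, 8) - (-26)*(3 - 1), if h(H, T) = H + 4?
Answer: 58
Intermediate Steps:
h(H, T) = 4 + H
h(3 - 1, 8) - (-26)*(3 - 1) = (4 + (3 - 1)) - (-26)*(3 - 1) = (4 + 2) - (-26)*2 = 6 - 26*(-2) = 6 + 52 = 58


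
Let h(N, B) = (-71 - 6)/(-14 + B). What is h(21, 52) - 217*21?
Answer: -173243/38 ≈ -4559.0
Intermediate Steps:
h(N, B) = -77/(-14 + B)
h(21, 52) - 217*21 = -77/(-14 + 52) - 217*21 = -77/38 - 1*4557 = -77*1/38 - 4557 = -77/38 - 4557 = -173243/38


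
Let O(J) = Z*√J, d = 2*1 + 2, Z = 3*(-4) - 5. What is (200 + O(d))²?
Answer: 27556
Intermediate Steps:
Z = -17 (Z = -12 - 5 = -17)
d = 4 (d = 2 + 2 = 4)
O(J) = -17*√J
(200 + O(d))² = (200 - 17*√4)² = (200 - 17*2)² = (200 - 34)² = 166² = 27556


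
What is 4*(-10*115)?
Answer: -4600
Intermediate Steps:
4*(-10*115) = 4*(-1150) = -4600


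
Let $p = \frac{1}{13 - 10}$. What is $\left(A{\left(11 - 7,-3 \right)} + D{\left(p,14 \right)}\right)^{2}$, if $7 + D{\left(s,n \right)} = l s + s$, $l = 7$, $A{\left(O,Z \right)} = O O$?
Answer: $\frac{1225}{9} \approx 136.11$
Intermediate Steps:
$A{\left(O,Z \right)} = O^{2}$
$p = \frac{1}{3} \approx 0.33333$
$D{\left(s,n \right)} = -7 + 8 s$ ($D{\left(s,n \right)} = -7 + \left(7 s + s\right) = -7 + 8 s$)
$\left(A{\left(11 - 7,-3 \right)} + D{\left(p,14 \right)}\right)^{2} = \left(\left(11 - 7\right)^{2} + \left(-7 + 8 \cdot \frac{1}{3}\right)\right)^{2} = \left(4^{2} + \left(-7 + \frac{8}{3}\right)\right)^{2} = \left(16 - \frac{13}{3}\right)^{2} = \left(\frac{35}{3}\right)^{2} = \frac{1225}{9}$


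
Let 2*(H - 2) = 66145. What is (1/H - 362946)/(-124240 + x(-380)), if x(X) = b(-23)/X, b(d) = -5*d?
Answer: 1824647136352/624596255187 ≈ 2.9213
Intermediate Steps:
H = 66149/2 (H = 2 + (½)*66145 = 2 + 66145/2 = 66149/2 ≈ 33075.)
x(X) = 115/X (x(X) = (-5*(-23))/X = 115/X)
(1/H - 362946)/(-124240 + x(-380)) = (1/(66149/2) - 362946)/(-124240 + 115/(-380)) = (2/66149 - 362946)/(-124240 + 115*(-1/380)) = -24008514952/(66149*(-124240 - 23/76)) = -24008514952/(66149*(-9442263/76)) = -24008514952/66149*(-76/9442263) = 1824647136352/624596255187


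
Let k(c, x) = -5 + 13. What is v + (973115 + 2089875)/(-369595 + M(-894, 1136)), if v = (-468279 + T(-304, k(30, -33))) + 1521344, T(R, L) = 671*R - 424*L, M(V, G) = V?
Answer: 6394192019/7561 ≈ 8.4568e+5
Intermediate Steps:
k(c, x) = 8
T(R, L) = -424*L + 671*R
v = 845689 (v = (-468279 + (-424*8 + 671*(-304))) + 1521344 = (-468279 + (-3392 - 203984)) + 1521344 = (-468279 - 207376) + 1521344 = -675655 + 1521344 = 845689)
v + (973115 + 2089875)/(-369595 + M(-894, 1136)) = 845689 + (973115 + 2089875)/(-369595 - 894) = 845689 + 3062990/(-370489) = 845689 + 3062990*(-1/370489) = 845689 - 62510/7561 = 6394192019/7561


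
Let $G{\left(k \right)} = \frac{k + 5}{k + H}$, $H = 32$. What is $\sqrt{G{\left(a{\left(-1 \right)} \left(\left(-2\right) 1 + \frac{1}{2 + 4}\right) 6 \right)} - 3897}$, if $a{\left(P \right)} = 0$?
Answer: $\frac{i \sqrt{249398}}{8} \approx 62.425 i$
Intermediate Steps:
$G{\left(k \right)} = \frac{5 + k}{32 + k}$ ($G{\left(k \right)} = \frac{k + 5}{k + 32} = \frac{5 + k}{32 + k}$)
$\sqrt{G{\left(a{\left(-1 \right)} \left(\left(-2\right) 1 + \frac{1}{2 + 4}\right) 6 \right)} - 3897} = \sqrt{\frac{5 + 0 \left(\left(-2\right) 1 + \frac{1}{2 + 4}\right) 6}{32 + 0 \left(\left(-2\right) 1 + \frac{1}{2 + 4}\right) 6} - 3897} = \sqrt{\frac{5 + 0 \left(-2 + \frac{1}{6}\right) 6}{32 + 0 \left(-2 + \frac{1}{6}\right) 6} - 3897} = \sqrt{\frac{5 + 0 \left(- \frac{11}{6}\right) 6}{32 + 0 \left(- \frac{11}{6}\right) 6} - 3897} = \sqrt{\frac{5 + 0 \cdot 6}{32 + 0 \cdot 6} - 3897} = \sqrt{\frac{5 + 0}{32 + 0} - 3897} = \sqrt{\frac{1}{32} \cdot 5 - 3897} = \sqrt{\frac{5}{32} - 3897} = \sqrt{- \frac{124699}{32}} = \frac{i \sqrt{249398}}{8}$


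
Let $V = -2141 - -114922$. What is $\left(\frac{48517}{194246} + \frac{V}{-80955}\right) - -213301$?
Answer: $\frac{3354179691189539}{15725184930} \approx 2.133 \cdot 10^{5}$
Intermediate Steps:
$V = 112781$ ($V = -2141 + 114922 = 112781$)
$\left(\frac{48517}{194246} + \frac{V}{-80955}\right) - -213301 = \left(\frac{48517}{194246} + \frac{112781}{-80955}\right) - -213301 = \left(48517 \cdot \frac{1}{194246} + 112781 \left(- \frac{1}{80955}\right)\right) + 213301 = \left(\frac{48517}{194246} - \frac{112781}{80955}\right) + 213301 = - \frac{17979564391}{15725184930} + 213301 = \frac{3354179691189539}{15725184930}$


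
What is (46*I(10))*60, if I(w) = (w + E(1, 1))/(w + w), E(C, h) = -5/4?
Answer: 2415/2 ≈ 1207.5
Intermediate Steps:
E(C, h) = -5/4 (E(C, h) = -5*¼ = -5/4)
I(w) = (-5/4 + w)/(2*w) (I(w) = (w - 5/4)/(w + w) = (-5/4 + w)/((2*w)) = (-5/4 + w)*(1/(2*w)) = (-5/4 + w)/(2*w))
(46*I(10))*60 = (46*((⅛)*(-5 + 4*10)/10))*60 = (46*((⅛)*(⅒)*(-5 + 40)))*60 = (46*((⅛)*(⅒)*35))*60 = (46*(7/16))*60 = (161/8)*60 = 2415/2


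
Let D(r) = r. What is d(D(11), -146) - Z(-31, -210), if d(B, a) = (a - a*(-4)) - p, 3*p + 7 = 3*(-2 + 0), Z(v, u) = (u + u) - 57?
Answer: -746/3 ≈ -248.67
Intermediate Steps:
Z(v, u) = -57 + 2*u (Z(v, u) = 2*u - 57 = -57 + 2*u)
p = -13/3 (p = -7/3 + (3*(-2 + 0))/3 = -7/3 + (3*(-2))/3 = -7/3 + (⅓)*(-6) = -7/3 - 2 = -13/3 ≈ -4.3333)
d(B, a) = 13/3 + 5*a (d(B, a) = (a - a*(-4)) - 1*(-13/3) = (a + 4*a) + 13/3 = 5*a + 13/3 = 13/3 + 5*a)
d(D(11), -146) - Z(-31, -210) = (13/3 + 5*(-146)) - (-57 + 2*(-210)) = (13/3 - 730) - (-57 - 420) = -2177/3 - 1*(-477) = -2177/3 + 477 = -746/3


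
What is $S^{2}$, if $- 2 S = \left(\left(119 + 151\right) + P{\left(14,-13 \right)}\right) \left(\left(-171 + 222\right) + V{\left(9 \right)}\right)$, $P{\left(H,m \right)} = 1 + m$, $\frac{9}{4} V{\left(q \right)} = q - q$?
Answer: $43283241$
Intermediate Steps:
$V{\left(q \right)} = 0$ ($V{\left(q \right)} = \frac{4 \left(q - q\right)}{9} = \frac{4}{9} \cdot 0 = 0$)
$S = -6579$ ($S = - \frac{\left(\left(119 + 151\right) + \left(1 - 13\right)\right) \left(\left(-171 + 222\right) + 0\right)}{2} = - \frac{\left(270 - 12\right) \left(51 + 0\right)}{2} = - \frac{258 \cdot 51}{2} = \left(- \frac{1}{2}\right) 13158 = -6579$)
$S^{2} = \left(-6579\right)^{2} = 43283241$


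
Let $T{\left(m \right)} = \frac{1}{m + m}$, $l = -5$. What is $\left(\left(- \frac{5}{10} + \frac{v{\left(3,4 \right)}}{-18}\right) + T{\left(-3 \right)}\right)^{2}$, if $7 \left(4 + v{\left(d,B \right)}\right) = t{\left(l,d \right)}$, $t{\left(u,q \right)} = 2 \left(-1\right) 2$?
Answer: $\frac{676}{3969} \approx 0.17032$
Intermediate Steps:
$T{\left(m \right)} = \frac{1}{2 m}$
$t{\left(u,q \right)} = -4$ ($t{\left(u,q \right)} = \left(-2\right) 2 = -4$)
$v{\left(d,B \right)} = - \frac{32}{7}$ ($v{\left(d,B \right)} = -4 + \frac{1}{7} \left(-4\right) = -4 - \frac{4}{7} = - \frac{32}{7}$)
$\left(\left(- \frac{5}{10} + \frac{v{\left(3,4 \right)}}{-18}\right) + T{\left(-3 \right)}\right)^{2} = \left(\left(- \frac{5}{10} - \frac{32}{7 \left(-18\right)}\right) + \frac{1}{2 \left(-3\right)}\right)^{2} = \left(\left(\left(-5\right) \frac{1}{10} - - \frac{16}{63}\right) + \frac{1}{2} \left(- \frac{1}{3}\right)\right)^{2} = \left(\left(- \frac{1}{2} + \frac{16}{63}\right) - \frac{1}{6}\right)^{2} = \left(- \frac{31}{126} - \frac{1}{6}\right)^{2} = \left(- \frac{26}{63}\right)^{2} = \frac{676}{3969}$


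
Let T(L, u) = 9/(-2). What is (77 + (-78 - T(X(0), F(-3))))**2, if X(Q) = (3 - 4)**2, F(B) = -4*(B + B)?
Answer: 49/4 ≈ 12.250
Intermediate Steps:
F(B) = -8*B
X(Q) = 1 (X(Q) = (-1)**2 = 1)
T(L, u) = -9/2 (T(L, u) = 9*(-1/2) = -9/2)
(77 + (-78 - T(X(0), F(-3))))**2 = (77 + (-78 - 1*(-9/2)))**2 = (77 + (-78 + 9/2))**2 = (77 - 147/2)**2 = (7/2)**2 = 49/4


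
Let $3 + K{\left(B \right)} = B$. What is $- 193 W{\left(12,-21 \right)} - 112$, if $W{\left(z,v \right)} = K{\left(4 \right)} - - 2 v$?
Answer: $7801$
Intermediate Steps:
$K{\left(B \right)} = -3 + B$
$W{\left(z,v \right)} = 1 + 2 v$ ($W{\left(z,v \right)} = \left(-3 + 4\right) - - 2 v = 1 + 2 v$)
$- 193 W{\left(12,-21 \right)} - 112 = - 193 \left(1 + 2 \left(-21\right)\right) - 112 = - 193 \left(1 - 42\right) - 112 = \left(-193\right) \left(-41\right) - 112 = 7913 - 112 = 7801$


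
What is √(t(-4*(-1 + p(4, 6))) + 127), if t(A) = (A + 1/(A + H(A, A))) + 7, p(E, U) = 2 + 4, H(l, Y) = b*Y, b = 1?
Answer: √45590/20 ≈ 10.676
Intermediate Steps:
H(l, Y) = Y (H(l, Y) = 1*Y = Y)
p(E, U) = 6
t(A) = 7 + A + 1/(2*A) (t(A) = (A + 1/(A + A)) + 7 = (A + 1/(2*A)) + 7 = 7 + A + 1/(2*A))
√(t(-4*(-1 + p(4, 6))) + 127) = √((7 - 4*(-1 + 6) + 1/(2*((-4*(-1 + 6))))) + 127) = √((7 - 4*5 + 1/(2*((-4*5)))) + 127) = √((7 - 20 + (½)/(-20)) + 127) = √((7 - 20 + (½)*(-1/20)) + 127) = √((7 - 20 - 1/40) + 127) = √(-521/40 + 127) = √(4559/40) = √45590/20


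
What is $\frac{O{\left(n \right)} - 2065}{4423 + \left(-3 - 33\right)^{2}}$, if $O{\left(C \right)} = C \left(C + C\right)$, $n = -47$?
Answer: $\frac{2353}{5719} \approx 0.41144$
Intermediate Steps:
$O{\left(C \right)} = 2 C^{2}$ ($O{\left(C \right)} = C 2 C = 2 C^{2}$)
$\frac{O{\left(n \right)} - 2065}{4423 + \left(-3 - 33\right)^{2}} = \frac{2 \left(-47\right)^{2} - 2065}{4423 + \left(-3 - 33\right)^{2}} = \frac{2 \cdot 2209 - 2065}{4423 + \left(-36\right)^{2}} = \frac{4418 - 2065}{4423 + 1296} = \frac{2353}{5719}$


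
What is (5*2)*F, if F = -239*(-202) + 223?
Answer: 485010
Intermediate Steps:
F = 48501 (F = 48278 + 223 = 48501)
(5*2)*F = (5*2)*48501 = 10*48501 = 485010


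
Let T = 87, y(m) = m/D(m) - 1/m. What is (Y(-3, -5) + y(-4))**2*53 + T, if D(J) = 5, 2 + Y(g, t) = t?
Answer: 1243253/400 ≈ 3108.1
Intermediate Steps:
Y(g, t) = -2 + t
y(m) = -1/m + m/5 (y(m) = m/5 - 1/m = -1/m + m/5)
(Y(-3, -5) + y(-4))**2*53 + T = ((-2 - 5) + (-1/(-4) + (1/5)*(-4)))**2*53 + 87 = (-7 + (-1*(-1/4) - 4/5))**2*53 + 87 = (-7 + (1/4 - 4/5))**2*53 + 87 = (-7 - 11/20)**2*53 + 87 = (-151/20)**2*53 + 87 = (22801/400)*53 + 87 = 1208453/400 + 87 = 1243253/400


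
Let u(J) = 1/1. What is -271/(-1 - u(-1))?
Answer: 271/2 ≈ 135.50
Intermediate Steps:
u(J) = 1
-271/(-1 - u(-1)) = -271/(-1 - 1*1) = -271/(-1 - 1) = -271/(-2) = -271*(-½) = 271/2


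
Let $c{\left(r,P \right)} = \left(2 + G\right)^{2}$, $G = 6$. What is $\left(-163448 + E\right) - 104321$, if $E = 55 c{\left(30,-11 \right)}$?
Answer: $-264249$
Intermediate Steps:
$c{\left(r,P \right)} = 64$ ($c{\left(r,P \right)} = \left(2 + 6\right)^{2} = 8^{2} = 64$)
$E = 3520$ ($E = 55 \cdot 64 = 3520$)
$\left(-163448 + E\right) - 104321 = \left(-163448 + 3520\right) - 104321 = -159928 + \left(\left(-71864 + \left(-39540 + 12754\right)\right) - 5671\right) = -159928 - 104321 = -264249$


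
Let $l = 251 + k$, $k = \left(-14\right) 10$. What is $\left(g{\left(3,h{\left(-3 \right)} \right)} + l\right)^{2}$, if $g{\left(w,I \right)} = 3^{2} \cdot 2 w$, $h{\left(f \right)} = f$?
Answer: $27225$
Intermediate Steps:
$k = -140$
$l = 111$ ($l = 251 - 140 = 111$)
$g{\left(w,I \right)} = 18 w$ ($g{\left(w,I \right)} = 9 \cdot 2 w = 18 w$)
$\left(g{\left(3,h{\left(-3 \right)} \right)} + l\right)^{2} = \left(18 \cdot 3 + 111\right)^{2} = \left(54 + 111\right)^{2} = 165^{2} = 27225$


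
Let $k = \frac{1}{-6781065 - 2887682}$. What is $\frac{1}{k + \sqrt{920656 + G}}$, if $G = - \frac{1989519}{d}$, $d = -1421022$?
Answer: $\frac{4579834066478}{40767866840524838903136179} + \frac{3458932736350333 \sqrt{150887649767682}}{40767866840524838903136179} \approx 0.0010422$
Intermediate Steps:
$G = \frac{663173}{473674}$ ($G = - \frac{1989519}{-1421022} = \left(-1989519\right) \left(- \frac{1}{1421022}\right) = \frac{663173}{473674} \approx 1.4001$)
$k = - \frac{1}{9668747}$ ($k = \frac{1}{-9668747} = - \frac{1}{9668747} \approx -1.0343 \cdot 10^{-7}$)
$\frac{1}{k + \sqrt{920656 + G}} = \frac{1}{- \frac{1}{9668747} + \sqrt{920656 + \frac{663173}{473674}}} = \frac{1}{- \frac{1}{9668747} + \sqrt{\frac{436091473317}{473674}}} = \frac{1}{- \frac{1}{9668747} + \frac{\sqrt{150887649767682}}{12802}}$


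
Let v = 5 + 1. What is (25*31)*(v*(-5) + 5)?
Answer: -19375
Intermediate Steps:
v = 6
(25*31)*(v*(-5) + 5) = (25*31)*(6*(-5) + 5) = 775*(-30 + 5) = 775*(-25) = -19375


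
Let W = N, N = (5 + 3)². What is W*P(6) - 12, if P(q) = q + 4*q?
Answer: 1908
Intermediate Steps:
P(q) = 5*q
N = 64 (N = 8² = 64)
W = 64
W*P(6) - 12 = 64*(5*6) - 12 = 64*30 - 12 = 1920 - 12 = 1908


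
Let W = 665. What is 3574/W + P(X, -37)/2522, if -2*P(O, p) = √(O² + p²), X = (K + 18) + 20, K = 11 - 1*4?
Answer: 3574/665 - √3394/5044 ≈ 5.3629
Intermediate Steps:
K = 7 (K = 11 - 4 = 7)
X = 45 (X = (7 + 18) + 20 = 25 + 20 = 45)
P(O, p) = -√(O² + p²)/2
3574/W + P(X, -37)/2522 = 3574/665 - √(45² + (-37)²)/2/2522 = 3574*(1/665) - √(2025 + 1369)/2*(1/2522) = 3574/665 - √3394/2*(1/2522) = 3574/665 - √3394/5044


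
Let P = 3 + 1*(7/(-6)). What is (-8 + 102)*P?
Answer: 517/3 ≈ 172.33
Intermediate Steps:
P = 11/6 (P = 3 + 1*(7*(-⅙)) = 3 + 1*(-7/6) = 3 - 7/6 = 11/6 ≈ 1.8333)
(-8 + 102)*P = (-8 + 102)*(11/6) = 94*(11/6) = 517/3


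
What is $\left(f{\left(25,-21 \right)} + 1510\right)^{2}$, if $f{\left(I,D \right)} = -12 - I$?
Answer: $2169729$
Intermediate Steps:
$\left(f{\left(25,-21 \right)} + 1510\right)^{2} = \left(\left(-12 - 25\right) + 1510\right)^{2} = \left(-37 + 1510\right)^{2} = 1473^{2} = 2169729$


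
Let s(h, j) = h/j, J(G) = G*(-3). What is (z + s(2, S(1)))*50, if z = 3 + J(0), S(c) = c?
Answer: 250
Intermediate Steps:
J(G) = -3*G
z = 3 (z = 3 - 3*0 = 3 + 0 = 3)
(z + s(2, S(1)))*50 = (3 + 2/1)*50 = (3 + 2*1)*50 = (3 + 2)*50 = 5*50 = 250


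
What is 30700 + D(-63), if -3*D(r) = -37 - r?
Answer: 92074/3 ≈ 30691.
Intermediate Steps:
D(r) = 37/3 + r/3 (D(r) = -(-37 - r)/3 = 37/3 + r/3)
30700 + D(-63) = 30700 + (37/3 + (⅓)*(-63)) = 30700 + (37/3 - 21) = 30700 - 26/3 = 92074/3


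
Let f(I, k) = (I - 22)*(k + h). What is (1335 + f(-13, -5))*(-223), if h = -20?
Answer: -492830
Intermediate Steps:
f(I, k) = (-22 + I)*(-20 + k) (f(I, k) = (I - 22)*(k - 20) = (-22 + I)*(-20 + k))
(1335 + f(-13, -5))*(-223) = (1335 + (440 - 22*(-5) - 20*(-13) - 13*(-5)))*(-223) = (1335 + (440 + 110 + 260 + 65))*(-223) = (1335 + 875)*(-223) = 2210*(-223) = -492830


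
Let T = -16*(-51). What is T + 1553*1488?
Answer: 2311680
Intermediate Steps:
T = 816
T + 1553*1488 = 816 + 1553*1488 = 816 + 2310864 = 2311680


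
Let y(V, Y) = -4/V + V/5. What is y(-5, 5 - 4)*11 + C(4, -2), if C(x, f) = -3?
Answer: -26/5 ≈ -5.2000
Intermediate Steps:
y(V, Y) = -4/V + V/5 (y(V, Y) = -4/V + V*(⅕) = -4/V + V/5)
y(-5, 5 - 4)*11 + C(4, -2) = (-4/(-5) + (⅕)*(-5))*11 - 3 = (-4*(-⅕) - 1)*11 - 3 = (⅘ - 1)*11 - 3 = -⅕*11 - 3 = -11/5 - 3 = -26/5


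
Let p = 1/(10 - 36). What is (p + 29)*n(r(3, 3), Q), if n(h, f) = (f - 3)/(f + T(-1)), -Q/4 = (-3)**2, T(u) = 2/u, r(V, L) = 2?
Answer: 2259/76 ≈ 29.724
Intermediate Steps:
Q = -36 (Q = -4*(-3)**2 = -4*9 = -36)
n(h, f) = (-3 + f)/(-2 + f) (n(h, f) = (f - 3)/(f + 2/(-1)) = (-3 + f)/(f + 2*(-1)) = (-3 + f)/(f - 2) = (-3 + f)/(-2 + f))
p = -1/26 (p = 1/(-26) = -1/26 ≈ -0.038462)
(p + 29)*n(r(3, 3), Q) = (-1/26 + 29)*((-3 - 36)/(-2 - 36)) = 753*(-39/(-38))/26 = 753*(-1/38*(-39))/26 = (753/26)*(39/38) = 2259/76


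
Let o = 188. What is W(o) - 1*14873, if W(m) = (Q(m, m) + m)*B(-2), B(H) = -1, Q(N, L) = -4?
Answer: -15057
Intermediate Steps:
W(m) = 4 - m (W(m) = (-4 + m)*(-1) = 4 - m)
W(o) - 1*14873 = (4 - 1*188) - 1*14873 = (4 - 188) - 14873 = -184 - 14873 = -15057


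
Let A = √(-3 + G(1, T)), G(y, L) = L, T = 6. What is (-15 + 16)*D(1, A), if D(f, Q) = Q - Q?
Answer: 0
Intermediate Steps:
A = √3 (A = √(-3 + 6) = √3 ≈ 1.7320)
D(f, Q) = 0
(-15 + 16)*D(1, A) = (-15 + 16)*0 = 1*0 = 0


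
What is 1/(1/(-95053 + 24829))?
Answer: -70224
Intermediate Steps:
1/(1/(-95053 + 24829)) = 1/(1/(-70224)) = 1/(-1/70224) = -70224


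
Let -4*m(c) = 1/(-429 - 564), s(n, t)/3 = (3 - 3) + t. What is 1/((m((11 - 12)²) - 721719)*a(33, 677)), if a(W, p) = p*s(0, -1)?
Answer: 1324/1940734145959 ≈ 6.8222e-10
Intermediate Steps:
s(n, t) = 3*t (s(n, t) = 3*((3 - 3) + t) = 3*(0 + t) = 3*t)
m(c) = 1/3972 (m(c) = -1/(4*(-429 - 564)) = -¼/(-993) = -¼*(-1/993) = 1/3972)
a(W, p) = -3*p (a(W, p) = p*(3*(-1)) = p*(-3) = -3*p)
1/((m((11 - 12)²) - 721719)*a(33, 677)) = 1/((1/3972 - 721719)*((-3*677))) = 1/(-2866667867/3972*(-2031)) = -3972/2866667867*(-1/2031) = 1324/1940734145959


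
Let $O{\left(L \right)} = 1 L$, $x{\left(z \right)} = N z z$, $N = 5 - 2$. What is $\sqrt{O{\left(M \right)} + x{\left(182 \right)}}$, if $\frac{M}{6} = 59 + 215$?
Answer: $6 \sqrt{2806} \approx 317.83$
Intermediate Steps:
$M = 1644$ ($M = 6 \left(59 + 215\right) = 6 \cdot 274 = 1644$)
$N = 3$
$x{\left(z \right)} = 3 z^{2}$ ($x{\left(z \right)} = 3 z z = 3 z^{2}$)
$O{\left(L \right)} = L$
$\sqrt{O{\left(M \right)} + x{\left(182 \right)}} = \sqrt{1644 + 3 \cdot 182^{2}} = \sqrt{1644 + 3 \cdot 33124} = \sqrt{1644 + 99372} = \sqrt{101016} = 6 \sqrt{2806}$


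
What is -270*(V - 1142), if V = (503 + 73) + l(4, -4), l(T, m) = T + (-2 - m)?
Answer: 151200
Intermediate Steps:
l(T, m) = -2 + T - m
V = 582 (V = (503 + 73) + (-2 + 4 - 1*(-4)) = 576 + (-2 + 4 + 4) = 576 + 6 = 582)
-270*(V - 1142) = -270*(582 - 1142) = -270*(-560) = 151200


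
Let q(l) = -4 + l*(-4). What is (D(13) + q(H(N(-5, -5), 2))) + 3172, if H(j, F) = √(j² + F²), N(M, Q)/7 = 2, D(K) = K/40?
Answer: 126733/40 - 40*√2 ≈ 3111.8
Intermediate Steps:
D(K) = K/40 (D(K) = K*(1/40) = K/40)
N(M, Q) = 14 (N(M, Q) = 7*2 = 14)
H(j, F) = √(F² + j²)
q(l) = -4 - 4*l
(D(13) + q(H(N(-5, -5), 2))) + 3172 = ((1/40)*13 + (-4 - 4*√(2² + 14²))) + 3172 = (13/40 + (-4 - 4*√(4 + 196))) + 3172 = (13/40 + (-4 - 40*√2)) + 3172 = (-147/40 - 40*√2) + 3172 = 126733/40 - 40*√2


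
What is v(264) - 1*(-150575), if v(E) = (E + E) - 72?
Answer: 151031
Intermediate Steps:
v(E) = -72 + 2*E (v(E) = 2*E - 72 = -72 + 2*E)
v(264) - 1*(-150575) = (-72 + 2*264) - 1*(-150575) = (-72 + 528) + 150575 = 456 + 150575 = 151031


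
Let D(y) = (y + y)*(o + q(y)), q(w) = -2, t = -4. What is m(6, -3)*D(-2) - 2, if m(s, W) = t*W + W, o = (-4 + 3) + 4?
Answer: -38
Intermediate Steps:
o = 3 (o = -1 + 4 = 3)
m(s, W) = -3*W (m(s, W) = -4*W + W = -3*W)
D(y) = 2*y (D(y) = (y + y)*(3 - 2) = (2*y)*1 = 2*y)
m(6, -3)*D(-2) - 2 = (-3*(-3))*(2*(-2)) - 2 = 9*(-4) - 2 = -36 - 2 = -38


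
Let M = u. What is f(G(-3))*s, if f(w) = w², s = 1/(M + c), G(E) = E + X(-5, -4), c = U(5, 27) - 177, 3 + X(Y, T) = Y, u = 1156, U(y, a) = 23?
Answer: 121/1002 ≈ 0.12076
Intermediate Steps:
X(Y, T) = -3 + Y
M = 1156
c = -154 (c = 23 - 177 = -154)
G(E) = -8 + E (G(E) = E + (-3 - 5) = E - 8 = -8 + E)
s = 1/1002 (s = 1/(1156 - 154) = 1/1002 ≈ 0.00099800)
f(G(-3))*s = (-8 - 3)²*(1/1002) = (-11)²*(1/1002) = 121*(1/1002) = 121/1002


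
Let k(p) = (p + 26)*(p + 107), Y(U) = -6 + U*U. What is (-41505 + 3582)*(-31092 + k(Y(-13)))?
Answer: -756108774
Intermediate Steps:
Y(U) = -6 + U²
k(p) = (26 + p)*(107 + p)
(-41505 + 3582)*(-31092 + k(Y(-13))) = (-41505 + 3582)*(-31092 + (2782 + (-6 + (-13)²)² + 133*(-6 + (-13)²))) = -37923*(-31092 + (2782 + (-6 + 169)² + 133*(-6 + 169))) = -37923*(-31092 + (2782 + 163² + 133*163)) = -37923*(-31092 + (2782 + 26569 + 21679)) = -37923*(-31092 + 51030) = -37923*19938 = -756108774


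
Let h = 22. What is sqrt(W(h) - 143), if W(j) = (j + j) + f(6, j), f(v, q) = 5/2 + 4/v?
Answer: 5*I*sqrt(138)/6 ≈ 9.7894*I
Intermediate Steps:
f(v, q) = 5/2 + 4/v (f(v, q) = 5*(1/2) + 4/v = 5/2 + 4/v)
W(j) = 19/6 + 2*j (W(j) = (j + j) + (5/2 + 4/6) = 2*j + (5/2 + 4*(1/6)) = 2*j + (5/2 + 2/3) = 2*j + 19/6 = 19/6 + 2*j)
sqrt(W(h) - 143) = sqrt((19/6 + 2*22) - 143) = sqrt((19/6 + 44) - 143) = sqrt(283/6 - 143) = sqrt(-575/6) = 5*I*sqrt(138)/6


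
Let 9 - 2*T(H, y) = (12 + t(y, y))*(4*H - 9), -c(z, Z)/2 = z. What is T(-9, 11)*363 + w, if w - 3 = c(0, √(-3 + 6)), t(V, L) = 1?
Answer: 107814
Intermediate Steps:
c(z, Z) = -2*z
T(H, y) = 63 - 26*H (T(H, y) = 9/2 - (12 + 1)*(4*H - 9)/2 = 9/2 - 13*(-9 + 4*H)/2 = 9/2 - (-117 + 52*H)/2 = 9/2 + (117/2 - 26*H) = 63 - 26*H)
w = 3 (w = 3 - 2*0 = 3 + 0 = 3)
T(-9, 11)*363 + w = (63 - 26*(-9))*363 + 3 = (63 + 234)*363 + 3 = 297*363 + 3 = 107811 + 3 = 107814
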